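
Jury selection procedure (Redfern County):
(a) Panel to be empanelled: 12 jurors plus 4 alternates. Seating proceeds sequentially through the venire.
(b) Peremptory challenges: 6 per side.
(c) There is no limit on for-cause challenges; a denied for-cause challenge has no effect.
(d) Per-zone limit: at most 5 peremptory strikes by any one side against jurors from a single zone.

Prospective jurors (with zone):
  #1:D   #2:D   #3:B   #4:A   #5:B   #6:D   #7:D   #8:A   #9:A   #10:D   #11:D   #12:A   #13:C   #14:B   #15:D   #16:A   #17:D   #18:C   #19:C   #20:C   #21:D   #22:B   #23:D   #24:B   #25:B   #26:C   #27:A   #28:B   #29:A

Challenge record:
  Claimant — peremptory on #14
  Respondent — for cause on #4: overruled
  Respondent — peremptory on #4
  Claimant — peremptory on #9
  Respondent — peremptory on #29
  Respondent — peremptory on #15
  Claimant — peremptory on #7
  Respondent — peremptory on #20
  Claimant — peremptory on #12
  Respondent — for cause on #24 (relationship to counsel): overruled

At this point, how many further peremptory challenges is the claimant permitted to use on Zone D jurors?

Claimant peremptories so far: #14, #9, #7, #12 — 4 of 6 used, 2 left overall.
Against Zone D: #7 — 1 used; per-zone cap 5 leaves 4.
Binding limit: min(2, 4) = 2.

2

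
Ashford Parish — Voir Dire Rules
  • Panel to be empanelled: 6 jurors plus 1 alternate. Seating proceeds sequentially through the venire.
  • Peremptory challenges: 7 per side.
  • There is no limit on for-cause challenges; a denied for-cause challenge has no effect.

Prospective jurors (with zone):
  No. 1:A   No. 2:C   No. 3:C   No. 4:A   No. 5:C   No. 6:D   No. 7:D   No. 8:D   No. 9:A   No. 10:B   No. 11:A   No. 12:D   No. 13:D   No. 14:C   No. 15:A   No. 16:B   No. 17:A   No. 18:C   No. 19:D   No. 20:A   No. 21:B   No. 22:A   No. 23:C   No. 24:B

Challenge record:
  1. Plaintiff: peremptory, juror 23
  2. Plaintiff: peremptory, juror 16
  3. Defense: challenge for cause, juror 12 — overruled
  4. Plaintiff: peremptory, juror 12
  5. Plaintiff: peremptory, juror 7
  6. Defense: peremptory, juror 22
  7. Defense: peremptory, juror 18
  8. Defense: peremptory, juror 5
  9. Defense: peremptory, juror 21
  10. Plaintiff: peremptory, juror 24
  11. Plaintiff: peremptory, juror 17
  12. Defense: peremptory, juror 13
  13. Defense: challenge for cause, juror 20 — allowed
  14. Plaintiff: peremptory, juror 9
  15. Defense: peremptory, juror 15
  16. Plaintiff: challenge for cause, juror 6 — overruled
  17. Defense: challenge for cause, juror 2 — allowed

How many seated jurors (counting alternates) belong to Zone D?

Removed: #2, #5, #7, #9, #12, #13, #15, #16, #17, #18, #20, #21, #22, #23, #24.
Seated (7 incl. alternates): #1, #3, #4, #6, #8, #10, #11.
Of those, in Zone D: #6, #8 → 2.

2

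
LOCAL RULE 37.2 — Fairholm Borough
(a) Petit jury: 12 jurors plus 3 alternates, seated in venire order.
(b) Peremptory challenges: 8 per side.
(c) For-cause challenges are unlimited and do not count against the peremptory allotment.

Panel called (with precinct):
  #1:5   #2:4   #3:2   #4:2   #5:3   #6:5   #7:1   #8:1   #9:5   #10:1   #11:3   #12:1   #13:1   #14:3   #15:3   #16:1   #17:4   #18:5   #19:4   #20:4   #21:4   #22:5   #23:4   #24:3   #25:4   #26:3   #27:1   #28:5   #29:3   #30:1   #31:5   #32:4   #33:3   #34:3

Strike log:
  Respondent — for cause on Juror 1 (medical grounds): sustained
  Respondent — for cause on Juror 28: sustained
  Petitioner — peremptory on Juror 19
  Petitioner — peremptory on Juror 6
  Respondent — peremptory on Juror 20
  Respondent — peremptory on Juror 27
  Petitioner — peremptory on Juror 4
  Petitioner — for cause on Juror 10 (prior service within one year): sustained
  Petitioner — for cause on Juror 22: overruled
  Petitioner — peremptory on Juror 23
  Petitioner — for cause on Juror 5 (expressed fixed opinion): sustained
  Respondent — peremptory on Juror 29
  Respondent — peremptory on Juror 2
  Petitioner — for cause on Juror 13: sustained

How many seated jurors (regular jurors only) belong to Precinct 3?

Removed: #1, #2, #4, #5, #6, #10, #13, #19, #20, #23, #27, #28, #29.
Seated jurors 1–12: #3, #7, #8, #9, #11, #12, #14, #15, #16, #17, #18, #21 (alternates #22, #24, #25 not counted).
Of those, in Precinct 3: #11, #14, #15 → 3.

3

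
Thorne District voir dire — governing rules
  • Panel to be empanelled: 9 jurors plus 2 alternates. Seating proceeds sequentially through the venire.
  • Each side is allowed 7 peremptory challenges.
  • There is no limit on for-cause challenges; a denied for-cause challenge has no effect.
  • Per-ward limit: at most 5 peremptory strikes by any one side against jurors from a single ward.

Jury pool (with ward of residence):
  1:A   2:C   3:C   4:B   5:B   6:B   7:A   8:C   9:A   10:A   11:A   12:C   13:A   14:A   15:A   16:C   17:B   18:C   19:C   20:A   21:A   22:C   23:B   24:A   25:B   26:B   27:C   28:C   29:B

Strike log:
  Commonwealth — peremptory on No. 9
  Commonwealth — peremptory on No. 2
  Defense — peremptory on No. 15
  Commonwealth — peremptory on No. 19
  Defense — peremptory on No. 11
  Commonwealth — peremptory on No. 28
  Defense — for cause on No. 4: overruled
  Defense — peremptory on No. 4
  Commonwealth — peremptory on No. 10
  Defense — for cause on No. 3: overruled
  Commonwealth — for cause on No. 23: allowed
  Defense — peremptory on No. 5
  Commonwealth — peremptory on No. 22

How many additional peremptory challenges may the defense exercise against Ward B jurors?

3

Defense peremptories so far: #15, #11, #4, #5 — 4 of 7 used, 3 left overall.
Against Ward B: #4, #5 — 2 used; per-ward cap 5 leaves 3.
Binding limit: min(3, 3) = 3.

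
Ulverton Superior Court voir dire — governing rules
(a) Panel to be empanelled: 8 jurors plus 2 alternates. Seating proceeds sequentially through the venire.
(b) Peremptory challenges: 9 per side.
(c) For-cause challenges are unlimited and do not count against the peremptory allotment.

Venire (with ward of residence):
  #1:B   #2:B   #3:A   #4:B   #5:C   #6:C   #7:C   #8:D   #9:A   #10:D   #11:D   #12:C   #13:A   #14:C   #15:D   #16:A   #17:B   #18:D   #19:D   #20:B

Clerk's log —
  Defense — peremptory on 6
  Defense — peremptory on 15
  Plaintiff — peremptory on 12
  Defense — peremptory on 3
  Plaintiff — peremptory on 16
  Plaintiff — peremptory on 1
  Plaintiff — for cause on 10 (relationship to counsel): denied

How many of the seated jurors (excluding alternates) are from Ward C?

2

Removed: #1, #3, #6, #12, #15, #16.
Seated jurors 1–8: #2, #4, #5, #7, #8, #9, #10, #11 (alternates #13, #14 not counted).
Of those, in Ward C: #5, #7 → 2.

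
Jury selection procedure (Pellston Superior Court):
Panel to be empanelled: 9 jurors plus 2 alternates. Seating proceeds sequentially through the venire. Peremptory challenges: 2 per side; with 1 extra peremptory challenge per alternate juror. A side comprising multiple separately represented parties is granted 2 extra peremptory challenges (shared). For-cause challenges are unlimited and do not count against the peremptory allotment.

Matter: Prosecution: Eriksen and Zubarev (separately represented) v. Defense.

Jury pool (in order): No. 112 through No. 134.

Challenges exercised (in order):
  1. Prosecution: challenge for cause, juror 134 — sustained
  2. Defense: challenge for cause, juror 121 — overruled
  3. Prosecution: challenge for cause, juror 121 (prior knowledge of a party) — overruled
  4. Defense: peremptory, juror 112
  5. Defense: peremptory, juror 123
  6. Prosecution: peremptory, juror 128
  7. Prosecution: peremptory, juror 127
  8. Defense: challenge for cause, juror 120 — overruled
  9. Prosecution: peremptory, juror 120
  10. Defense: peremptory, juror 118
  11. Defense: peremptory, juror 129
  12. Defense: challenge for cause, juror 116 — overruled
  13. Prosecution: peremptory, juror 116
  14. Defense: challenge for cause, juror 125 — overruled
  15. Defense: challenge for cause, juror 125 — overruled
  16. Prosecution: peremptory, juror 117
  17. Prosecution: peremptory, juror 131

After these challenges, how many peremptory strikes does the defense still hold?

Defense allotment: 2 base + 1 × 2 alternates = 4.
Defense peremptories used: #112, #123, #118, #129 — 4 (for-cause on #121, #120, #116, #125, #125 don't count).
Remaining: 4 − 4 = 0.

0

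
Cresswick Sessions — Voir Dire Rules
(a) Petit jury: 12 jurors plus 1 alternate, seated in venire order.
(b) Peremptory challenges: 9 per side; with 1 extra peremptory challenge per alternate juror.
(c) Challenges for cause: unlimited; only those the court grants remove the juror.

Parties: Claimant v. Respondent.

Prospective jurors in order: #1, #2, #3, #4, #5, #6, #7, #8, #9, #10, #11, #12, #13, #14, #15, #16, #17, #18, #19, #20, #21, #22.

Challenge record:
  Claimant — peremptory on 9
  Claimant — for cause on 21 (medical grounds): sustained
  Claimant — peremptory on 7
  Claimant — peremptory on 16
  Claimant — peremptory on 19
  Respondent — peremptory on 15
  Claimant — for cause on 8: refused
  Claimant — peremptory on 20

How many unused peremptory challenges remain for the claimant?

5

Claimant allotment: 9 base + 1 × 1 alternate = 10.
Claimant peremptories used: #9, #7, #16, #19, #20 — 5 (for-cause on #21, #8 don't count).
Remaining: 10 − 5 = 5.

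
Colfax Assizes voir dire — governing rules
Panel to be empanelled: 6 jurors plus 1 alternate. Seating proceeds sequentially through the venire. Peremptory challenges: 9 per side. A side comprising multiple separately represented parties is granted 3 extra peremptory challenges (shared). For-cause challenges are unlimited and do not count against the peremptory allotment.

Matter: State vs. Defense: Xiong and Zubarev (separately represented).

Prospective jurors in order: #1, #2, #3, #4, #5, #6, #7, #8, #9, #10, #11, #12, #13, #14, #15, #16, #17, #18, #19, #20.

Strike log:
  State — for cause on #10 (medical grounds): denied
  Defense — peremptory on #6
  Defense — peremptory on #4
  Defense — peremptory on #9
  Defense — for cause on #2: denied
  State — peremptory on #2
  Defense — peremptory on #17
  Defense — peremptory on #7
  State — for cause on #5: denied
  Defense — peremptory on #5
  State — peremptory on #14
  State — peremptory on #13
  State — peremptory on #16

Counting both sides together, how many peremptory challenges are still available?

11

State allotment: 9. Defense allotment: 9 base + 3 multi-party = 12.
State peremptories used: #2, #14, #13, #16 — 4 (for-cause on #10, #5 don't count).
Defense peremptories used: #6, #4, #9, #17, #7, #5 — 6 (the for-cause on #2 doesn't count).
Remaining: (9 − 4) + (12 − 6) = 11.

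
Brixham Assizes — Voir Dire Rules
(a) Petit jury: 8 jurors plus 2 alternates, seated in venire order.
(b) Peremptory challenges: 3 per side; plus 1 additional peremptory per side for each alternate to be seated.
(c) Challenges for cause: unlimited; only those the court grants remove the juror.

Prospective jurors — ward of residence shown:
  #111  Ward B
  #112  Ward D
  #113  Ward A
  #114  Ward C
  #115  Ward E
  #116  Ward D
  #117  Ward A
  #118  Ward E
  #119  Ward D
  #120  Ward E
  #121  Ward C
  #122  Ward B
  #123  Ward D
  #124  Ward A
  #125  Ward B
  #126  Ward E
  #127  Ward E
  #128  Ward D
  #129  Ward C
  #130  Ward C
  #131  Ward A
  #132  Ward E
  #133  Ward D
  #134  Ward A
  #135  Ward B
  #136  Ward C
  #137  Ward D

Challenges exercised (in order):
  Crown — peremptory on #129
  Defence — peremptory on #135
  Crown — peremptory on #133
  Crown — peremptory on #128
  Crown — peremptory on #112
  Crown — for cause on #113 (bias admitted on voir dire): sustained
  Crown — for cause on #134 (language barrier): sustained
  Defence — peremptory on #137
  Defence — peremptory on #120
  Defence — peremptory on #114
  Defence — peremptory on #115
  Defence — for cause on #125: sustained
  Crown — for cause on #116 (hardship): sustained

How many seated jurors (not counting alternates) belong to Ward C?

1

Removed: #112, #113, #114, #115, #116, #120, #125, #128, #129, #133, #134, #135, #137.
Seated jurors 1–8: #111, #117, #118, #119, #121, #122, #123, #124 (alternates #126, #127 not counted).
Of those, in Ward C: #121 → 1.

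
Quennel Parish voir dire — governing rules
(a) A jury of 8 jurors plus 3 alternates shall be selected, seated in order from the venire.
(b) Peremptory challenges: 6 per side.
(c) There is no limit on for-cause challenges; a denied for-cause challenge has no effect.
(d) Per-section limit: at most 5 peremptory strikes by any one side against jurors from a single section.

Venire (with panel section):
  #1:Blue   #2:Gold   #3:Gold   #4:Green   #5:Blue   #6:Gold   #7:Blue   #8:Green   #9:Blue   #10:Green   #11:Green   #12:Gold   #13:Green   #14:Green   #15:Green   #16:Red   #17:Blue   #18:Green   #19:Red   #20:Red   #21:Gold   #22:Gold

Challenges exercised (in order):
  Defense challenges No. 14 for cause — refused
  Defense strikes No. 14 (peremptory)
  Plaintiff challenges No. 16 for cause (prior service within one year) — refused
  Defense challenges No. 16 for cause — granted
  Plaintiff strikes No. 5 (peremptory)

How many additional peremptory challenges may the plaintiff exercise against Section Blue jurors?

4

Plaintiff peremptories so far: #5 — 1 of 6 used, 5 left overall.
Against Section Blue: #5 — 1 used; per-section cap 5 leaves 4.
Binding limit: min(5, 4) = 4.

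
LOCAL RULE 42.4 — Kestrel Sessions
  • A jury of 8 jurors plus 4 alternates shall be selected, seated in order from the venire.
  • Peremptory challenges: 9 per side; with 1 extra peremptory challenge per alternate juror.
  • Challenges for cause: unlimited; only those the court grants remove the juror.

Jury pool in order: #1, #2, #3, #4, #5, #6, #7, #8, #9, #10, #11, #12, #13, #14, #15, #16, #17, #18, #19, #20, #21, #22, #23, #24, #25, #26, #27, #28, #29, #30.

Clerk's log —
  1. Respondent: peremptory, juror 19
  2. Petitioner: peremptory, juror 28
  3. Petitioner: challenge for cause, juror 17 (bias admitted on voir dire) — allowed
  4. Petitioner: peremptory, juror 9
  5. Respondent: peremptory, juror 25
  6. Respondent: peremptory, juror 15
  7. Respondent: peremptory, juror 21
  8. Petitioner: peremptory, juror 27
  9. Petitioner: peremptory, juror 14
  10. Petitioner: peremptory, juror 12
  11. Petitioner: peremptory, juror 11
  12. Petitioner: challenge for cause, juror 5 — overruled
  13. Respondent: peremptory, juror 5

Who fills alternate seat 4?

20

Removed: #5, #9, #11, #12, #14, #15, #17, #19, #21, #25, #27, #28.
Seating in order: seats 1–8 → #1, #2, #3, #4, #6, #7, #8, #10; alternates → #13, #16, #18, #20.
So alternate 4 is #20.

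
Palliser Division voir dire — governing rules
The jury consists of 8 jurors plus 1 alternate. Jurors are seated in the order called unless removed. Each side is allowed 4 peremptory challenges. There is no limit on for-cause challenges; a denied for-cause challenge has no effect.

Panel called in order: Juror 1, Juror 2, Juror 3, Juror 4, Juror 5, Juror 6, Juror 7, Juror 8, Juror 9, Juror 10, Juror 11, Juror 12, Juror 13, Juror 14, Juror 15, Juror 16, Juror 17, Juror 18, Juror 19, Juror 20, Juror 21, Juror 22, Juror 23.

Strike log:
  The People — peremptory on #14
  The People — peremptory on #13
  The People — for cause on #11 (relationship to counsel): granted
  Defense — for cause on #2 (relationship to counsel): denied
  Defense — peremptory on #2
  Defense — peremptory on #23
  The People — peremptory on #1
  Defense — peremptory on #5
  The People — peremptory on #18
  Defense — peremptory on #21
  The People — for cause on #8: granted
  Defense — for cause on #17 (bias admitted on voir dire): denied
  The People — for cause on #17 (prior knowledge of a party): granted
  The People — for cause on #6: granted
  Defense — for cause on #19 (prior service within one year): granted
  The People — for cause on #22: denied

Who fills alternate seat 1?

20

Removed: #1, #2, #5, #6, #8, #11, #13, #14, #17, #18, #19, #21, #23. (#22 stays — for-cause denied.)
Seating in order: seats 1–8 → #3, #4, #7, #9, #10, #12, #15, #16; alternates → #20.
So alternate 1 is #20.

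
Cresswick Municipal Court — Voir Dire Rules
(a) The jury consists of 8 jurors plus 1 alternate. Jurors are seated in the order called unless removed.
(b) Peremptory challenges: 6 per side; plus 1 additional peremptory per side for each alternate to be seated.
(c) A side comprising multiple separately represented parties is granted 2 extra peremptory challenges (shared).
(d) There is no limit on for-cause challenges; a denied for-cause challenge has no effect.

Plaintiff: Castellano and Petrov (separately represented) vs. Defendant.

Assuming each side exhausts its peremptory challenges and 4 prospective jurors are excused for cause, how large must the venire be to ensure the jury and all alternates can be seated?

Seats to fill: 8 + 1 alternates = 9.
Peremptories — Plaintiff: 6 + 1×1 + 2 = 9; Defendant: 6 + 1×1 = 7; total 16.
For-cause removals: 4.
Minimum venire: 9 + 16 + 4 = 29.

29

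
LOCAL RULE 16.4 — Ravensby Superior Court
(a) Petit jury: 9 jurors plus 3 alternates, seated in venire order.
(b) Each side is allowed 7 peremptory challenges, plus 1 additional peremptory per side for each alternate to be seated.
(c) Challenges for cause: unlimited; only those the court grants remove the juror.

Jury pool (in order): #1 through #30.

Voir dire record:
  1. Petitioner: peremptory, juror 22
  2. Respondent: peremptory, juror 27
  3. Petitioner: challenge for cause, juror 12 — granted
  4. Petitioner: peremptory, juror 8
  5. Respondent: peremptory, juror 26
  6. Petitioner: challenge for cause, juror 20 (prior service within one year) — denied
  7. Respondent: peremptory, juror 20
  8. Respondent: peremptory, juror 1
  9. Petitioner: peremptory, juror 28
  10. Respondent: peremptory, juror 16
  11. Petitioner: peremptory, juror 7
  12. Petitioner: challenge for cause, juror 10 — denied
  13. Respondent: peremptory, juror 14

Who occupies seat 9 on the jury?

Removed: #1, #7, #8, #12, #14, #16, #20, #22, #26, #27, #28. (#10 stays — for-cause denied.)
Seating in order: seats 1–9 → #2, #3, #4, #5, #6, #9, #10, #11, #13; alternates → #15, #17, #18.
So seat 9 is #13.

13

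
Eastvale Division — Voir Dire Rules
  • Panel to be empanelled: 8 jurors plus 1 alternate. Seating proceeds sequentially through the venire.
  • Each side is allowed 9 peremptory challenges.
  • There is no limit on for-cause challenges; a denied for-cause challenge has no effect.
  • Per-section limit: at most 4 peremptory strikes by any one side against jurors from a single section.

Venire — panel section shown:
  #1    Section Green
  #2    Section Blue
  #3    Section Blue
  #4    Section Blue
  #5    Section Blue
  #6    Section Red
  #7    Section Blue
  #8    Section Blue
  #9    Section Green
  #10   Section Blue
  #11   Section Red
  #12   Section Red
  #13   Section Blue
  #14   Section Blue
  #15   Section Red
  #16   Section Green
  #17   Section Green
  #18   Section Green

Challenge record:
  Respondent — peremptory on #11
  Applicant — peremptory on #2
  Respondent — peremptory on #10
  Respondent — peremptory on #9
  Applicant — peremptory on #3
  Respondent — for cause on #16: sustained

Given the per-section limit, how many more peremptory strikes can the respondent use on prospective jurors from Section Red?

Respondent peremptories so far: #11, #10, #9 — 3 of 9 used, 6 left overall.
Against Section Red: #11 — 1 used; per-section cap 4 leaves 3.
Binding limit: min(6, 3) = 3.

3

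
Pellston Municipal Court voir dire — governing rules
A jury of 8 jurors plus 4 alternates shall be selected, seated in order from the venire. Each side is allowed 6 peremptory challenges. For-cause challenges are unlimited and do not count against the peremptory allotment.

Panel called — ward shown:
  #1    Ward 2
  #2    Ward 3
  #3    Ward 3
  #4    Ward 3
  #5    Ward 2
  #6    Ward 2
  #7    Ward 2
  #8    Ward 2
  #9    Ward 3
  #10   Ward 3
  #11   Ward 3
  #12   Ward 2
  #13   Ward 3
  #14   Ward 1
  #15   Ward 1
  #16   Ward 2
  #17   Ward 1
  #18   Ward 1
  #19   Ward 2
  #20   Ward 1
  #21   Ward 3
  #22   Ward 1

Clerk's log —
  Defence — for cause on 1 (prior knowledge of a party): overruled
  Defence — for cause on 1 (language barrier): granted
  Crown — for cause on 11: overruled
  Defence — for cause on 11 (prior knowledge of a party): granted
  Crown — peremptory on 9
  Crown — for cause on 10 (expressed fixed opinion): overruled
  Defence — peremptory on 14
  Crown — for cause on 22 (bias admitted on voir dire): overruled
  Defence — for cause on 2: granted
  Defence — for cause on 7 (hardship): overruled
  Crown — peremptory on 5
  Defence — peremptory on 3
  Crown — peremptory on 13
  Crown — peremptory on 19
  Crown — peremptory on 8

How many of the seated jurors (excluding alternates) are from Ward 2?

Removed: #1, #2, #3, #5, #8, #9, #11, #13, #14, #19.
Seated jurors 1–8: #4, #6, #7, #10, #12, #15, #16, #17 (alternates #18, #20, #21, #22 not counted).
Of those, in Ward 2: #6, #7, #12, #16 → 4.

4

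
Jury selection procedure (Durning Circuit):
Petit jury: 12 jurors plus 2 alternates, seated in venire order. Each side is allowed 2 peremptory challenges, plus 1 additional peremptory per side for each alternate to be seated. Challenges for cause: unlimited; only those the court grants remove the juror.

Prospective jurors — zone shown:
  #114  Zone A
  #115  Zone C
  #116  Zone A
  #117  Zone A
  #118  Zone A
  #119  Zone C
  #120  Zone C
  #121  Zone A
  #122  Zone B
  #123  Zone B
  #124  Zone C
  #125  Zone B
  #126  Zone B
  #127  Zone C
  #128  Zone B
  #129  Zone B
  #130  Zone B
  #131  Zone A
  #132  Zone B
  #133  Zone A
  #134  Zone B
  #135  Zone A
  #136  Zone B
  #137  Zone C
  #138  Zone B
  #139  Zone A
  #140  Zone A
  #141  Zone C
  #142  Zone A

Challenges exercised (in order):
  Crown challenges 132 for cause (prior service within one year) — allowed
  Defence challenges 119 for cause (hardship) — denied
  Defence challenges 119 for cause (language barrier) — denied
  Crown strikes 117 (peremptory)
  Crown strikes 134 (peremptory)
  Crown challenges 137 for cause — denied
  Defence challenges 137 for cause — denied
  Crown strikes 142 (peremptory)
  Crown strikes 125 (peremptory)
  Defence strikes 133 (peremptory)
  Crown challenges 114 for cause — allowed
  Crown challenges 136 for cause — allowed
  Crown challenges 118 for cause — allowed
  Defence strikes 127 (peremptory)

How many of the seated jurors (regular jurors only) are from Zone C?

Removed: #114, #117, #118, #125, #127, #132, #133, #134, #136, #142.
Seated jurors 1–12: #115, #116, #119, #120, #121, #122, #123, #124, #126, #128, #129, #130 (alternates #131, #135 not counted).
Of those, in Zone C: #115, #119, #120, #124 → 4.

4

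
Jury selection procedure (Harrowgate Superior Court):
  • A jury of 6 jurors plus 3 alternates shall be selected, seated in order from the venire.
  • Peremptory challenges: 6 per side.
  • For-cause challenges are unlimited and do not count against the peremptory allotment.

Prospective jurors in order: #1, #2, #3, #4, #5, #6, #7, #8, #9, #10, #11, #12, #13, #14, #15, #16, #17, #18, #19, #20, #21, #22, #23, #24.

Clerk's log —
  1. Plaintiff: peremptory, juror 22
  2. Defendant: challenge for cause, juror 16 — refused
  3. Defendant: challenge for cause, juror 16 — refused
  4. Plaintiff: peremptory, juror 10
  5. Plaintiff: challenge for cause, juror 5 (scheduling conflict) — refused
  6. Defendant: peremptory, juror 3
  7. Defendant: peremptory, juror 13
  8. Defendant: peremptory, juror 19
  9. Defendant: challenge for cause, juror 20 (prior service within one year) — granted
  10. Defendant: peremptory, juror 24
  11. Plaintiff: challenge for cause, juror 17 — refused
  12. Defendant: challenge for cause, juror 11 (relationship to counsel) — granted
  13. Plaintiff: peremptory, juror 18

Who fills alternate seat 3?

Removed: #3, #10, #11, #13, #18, #19, #20, #22, #24. (#5, #16, #17 stay — for-cause denied.)
Seating in order: seats 1–6 → #1, #2, #4, #5, #6, #7; alternates → #8, #9, #12.
So alternate 3 is #12.

12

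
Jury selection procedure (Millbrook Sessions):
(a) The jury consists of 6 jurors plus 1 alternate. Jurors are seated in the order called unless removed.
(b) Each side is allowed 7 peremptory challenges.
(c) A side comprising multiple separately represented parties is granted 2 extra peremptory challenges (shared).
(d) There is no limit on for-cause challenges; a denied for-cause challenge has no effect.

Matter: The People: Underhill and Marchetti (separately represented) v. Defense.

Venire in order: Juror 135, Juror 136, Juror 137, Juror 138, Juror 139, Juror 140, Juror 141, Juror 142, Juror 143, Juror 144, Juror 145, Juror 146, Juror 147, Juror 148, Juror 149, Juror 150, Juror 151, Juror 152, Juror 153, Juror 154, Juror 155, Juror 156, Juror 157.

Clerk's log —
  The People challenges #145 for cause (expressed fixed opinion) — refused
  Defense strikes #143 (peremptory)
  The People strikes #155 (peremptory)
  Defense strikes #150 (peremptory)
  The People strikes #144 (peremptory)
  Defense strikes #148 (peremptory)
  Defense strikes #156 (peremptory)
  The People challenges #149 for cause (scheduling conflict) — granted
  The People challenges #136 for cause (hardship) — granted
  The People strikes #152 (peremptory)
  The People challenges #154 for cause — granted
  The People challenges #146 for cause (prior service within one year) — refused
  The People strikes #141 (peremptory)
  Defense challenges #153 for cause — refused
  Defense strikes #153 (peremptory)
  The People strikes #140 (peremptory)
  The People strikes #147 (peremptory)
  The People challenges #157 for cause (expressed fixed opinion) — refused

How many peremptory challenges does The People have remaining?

The People allotment: 7 base + 2 multi-party = 9.
The People peremptories used: #155, #144, #152, #141, #140, #147 — 6 (for-cause on #145, #149, #136, #154, #146, #157 don't count).
Remaining: 9 − 6 = 3.

3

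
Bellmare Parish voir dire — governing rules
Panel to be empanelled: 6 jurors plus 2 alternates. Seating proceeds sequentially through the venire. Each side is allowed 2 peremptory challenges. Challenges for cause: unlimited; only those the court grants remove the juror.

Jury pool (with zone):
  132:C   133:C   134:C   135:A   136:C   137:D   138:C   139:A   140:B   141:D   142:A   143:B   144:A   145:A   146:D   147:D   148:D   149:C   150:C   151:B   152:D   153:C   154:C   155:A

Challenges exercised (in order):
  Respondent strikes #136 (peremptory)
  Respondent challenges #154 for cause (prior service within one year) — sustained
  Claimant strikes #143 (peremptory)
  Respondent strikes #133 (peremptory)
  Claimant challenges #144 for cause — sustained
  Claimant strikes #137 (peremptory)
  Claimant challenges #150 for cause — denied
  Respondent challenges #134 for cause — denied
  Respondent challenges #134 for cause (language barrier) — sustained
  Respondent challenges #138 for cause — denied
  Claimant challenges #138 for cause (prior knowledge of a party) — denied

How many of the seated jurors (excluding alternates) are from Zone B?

Removed: #133, #134, #136, #137, #143, #144, #154.
Seated jurors 1–6: #132, #135, #138, #139, #140, #141 (alternates #142, #145 not counted).
Of those, in Zone B: #140 → 1.

1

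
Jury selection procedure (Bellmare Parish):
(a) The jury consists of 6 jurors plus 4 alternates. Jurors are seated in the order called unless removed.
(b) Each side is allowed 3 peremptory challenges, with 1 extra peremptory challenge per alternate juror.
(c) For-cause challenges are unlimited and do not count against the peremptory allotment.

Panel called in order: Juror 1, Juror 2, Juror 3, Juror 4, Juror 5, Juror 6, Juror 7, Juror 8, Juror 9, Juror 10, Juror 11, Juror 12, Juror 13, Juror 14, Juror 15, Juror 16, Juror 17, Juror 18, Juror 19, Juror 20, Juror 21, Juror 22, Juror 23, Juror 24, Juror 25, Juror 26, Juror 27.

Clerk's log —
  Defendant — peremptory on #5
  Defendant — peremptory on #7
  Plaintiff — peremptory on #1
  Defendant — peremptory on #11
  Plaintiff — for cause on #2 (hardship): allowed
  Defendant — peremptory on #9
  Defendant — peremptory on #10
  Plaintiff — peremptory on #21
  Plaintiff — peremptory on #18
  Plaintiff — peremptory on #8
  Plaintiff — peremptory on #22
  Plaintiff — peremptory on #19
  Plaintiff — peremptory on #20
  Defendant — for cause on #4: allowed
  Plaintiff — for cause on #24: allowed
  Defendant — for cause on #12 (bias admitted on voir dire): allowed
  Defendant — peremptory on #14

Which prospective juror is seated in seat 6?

17

Removed: #1, #2, #4, #5, #7, #8, #9, #10, #11, #12, #14, #18, #19, #20, #21, #22, #24.
Filling seats in venire order through position 6: #3, #6, #13, #15, #16, #17.
So seat 6 is #17.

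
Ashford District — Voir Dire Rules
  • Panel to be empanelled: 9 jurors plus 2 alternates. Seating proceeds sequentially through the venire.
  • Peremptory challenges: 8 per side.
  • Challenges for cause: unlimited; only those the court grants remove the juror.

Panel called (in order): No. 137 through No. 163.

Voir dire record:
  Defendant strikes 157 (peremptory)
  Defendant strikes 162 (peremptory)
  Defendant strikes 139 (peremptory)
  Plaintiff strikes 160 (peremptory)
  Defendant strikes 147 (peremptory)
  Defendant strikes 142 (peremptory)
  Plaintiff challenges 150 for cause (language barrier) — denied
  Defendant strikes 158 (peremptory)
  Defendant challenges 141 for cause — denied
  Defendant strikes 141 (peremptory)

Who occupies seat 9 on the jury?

Removed: #139, #141, #142, #147, #157, #158, #160, #162. (#150 stays — for-cause denied.)
Filling seats in venire order through position 9: #137, #138, #140, #143, #144, #145, #146, #148, #149.
So seat 9 is #149.

149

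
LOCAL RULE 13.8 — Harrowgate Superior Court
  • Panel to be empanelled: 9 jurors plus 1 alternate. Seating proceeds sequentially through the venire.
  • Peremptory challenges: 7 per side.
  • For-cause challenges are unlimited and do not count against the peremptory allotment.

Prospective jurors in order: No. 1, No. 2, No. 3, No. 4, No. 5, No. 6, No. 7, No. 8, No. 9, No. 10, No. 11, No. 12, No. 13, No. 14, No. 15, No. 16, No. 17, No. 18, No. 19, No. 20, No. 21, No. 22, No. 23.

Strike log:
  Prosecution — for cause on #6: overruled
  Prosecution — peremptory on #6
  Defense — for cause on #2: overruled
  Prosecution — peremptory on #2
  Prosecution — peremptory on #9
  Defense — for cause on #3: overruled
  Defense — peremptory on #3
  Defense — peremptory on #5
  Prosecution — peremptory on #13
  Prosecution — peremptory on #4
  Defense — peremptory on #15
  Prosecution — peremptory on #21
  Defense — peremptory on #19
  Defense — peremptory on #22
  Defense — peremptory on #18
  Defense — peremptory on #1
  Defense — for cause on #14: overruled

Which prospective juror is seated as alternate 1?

23

Removed: #1, #2, #3, #4, #5, #6, #9, #13, #15, #18, #19, #21, #22. (#14 stays — for-cause denied.)
Seating in order: seats 1–9 → #7, #8, #10, #11, #12, #14, #16, #17, #20; alternates → #23.
So alternate 1 is #23.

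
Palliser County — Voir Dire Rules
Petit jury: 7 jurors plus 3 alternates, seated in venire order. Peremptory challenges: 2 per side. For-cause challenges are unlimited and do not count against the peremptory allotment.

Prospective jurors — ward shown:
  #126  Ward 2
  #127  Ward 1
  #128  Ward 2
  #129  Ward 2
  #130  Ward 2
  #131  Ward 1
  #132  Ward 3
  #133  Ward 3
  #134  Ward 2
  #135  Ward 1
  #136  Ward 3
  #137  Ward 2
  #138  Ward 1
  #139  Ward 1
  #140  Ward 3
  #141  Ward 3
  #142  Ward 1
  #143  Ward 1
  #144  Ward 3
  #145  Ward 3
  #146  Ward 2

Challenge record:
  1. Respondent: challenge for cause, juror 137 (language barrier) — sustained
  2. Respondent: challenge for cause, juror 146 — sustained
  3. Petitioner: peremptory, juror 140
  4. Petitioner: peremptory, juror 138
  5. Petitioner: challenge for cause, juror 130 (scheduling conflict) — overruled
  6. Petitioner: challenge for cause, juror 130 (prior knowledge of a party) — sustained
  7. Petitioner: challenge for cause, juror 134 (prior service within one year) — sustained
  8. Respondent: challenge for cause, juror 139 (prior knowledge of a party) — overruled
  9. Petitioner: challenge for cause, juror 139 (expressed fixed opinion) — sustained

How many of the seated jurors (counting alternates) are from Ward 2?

Removed: #130, #134, #137, #138, #139, #140, #146.
Seated (10 incl. alternates): #126, #127, #128, #129, #131, #132, #133, #135, #136, #141.
Of those, in Ward 2: #126, #128, #129 → 3.

3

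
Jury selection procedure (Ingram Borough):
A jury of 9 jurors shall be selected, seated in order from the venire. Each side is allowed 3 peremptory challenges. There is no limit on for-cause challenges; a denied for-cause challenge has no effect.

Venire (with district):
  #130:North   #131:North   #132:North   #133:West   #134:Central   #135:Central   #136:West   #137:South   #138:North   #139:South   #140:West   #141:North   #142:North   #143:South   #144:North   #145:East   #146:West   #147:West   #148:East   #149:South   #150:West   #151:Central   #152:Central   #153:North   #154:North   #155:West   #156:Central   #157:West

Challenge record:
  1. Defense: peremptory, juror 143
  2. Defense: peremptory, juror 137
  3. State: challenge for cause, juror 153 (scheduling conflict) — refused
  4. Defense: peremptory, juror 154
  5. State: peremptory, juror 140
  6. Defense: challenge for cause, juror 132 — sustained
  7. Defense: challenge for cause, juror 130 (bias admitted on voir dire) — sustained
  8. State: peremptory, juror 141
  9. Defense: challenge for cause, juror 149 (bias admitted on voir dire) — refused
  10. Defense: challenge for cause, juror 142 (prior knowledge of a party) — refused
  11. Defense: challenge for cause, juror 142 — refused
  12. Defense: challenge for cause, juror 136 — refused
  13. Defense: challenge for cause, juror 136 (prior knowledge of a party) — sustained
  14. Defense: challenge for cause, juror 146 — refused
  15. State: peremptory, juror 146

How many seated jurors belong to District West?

1

Removed: #130, #132, #136, #137, #140, #141, #143, #146, #154.
Seated jurors 1–9: #131, #133, #134, #135, #138, #139, #142, #144, #145.
Of those, in District West: #133 → 1.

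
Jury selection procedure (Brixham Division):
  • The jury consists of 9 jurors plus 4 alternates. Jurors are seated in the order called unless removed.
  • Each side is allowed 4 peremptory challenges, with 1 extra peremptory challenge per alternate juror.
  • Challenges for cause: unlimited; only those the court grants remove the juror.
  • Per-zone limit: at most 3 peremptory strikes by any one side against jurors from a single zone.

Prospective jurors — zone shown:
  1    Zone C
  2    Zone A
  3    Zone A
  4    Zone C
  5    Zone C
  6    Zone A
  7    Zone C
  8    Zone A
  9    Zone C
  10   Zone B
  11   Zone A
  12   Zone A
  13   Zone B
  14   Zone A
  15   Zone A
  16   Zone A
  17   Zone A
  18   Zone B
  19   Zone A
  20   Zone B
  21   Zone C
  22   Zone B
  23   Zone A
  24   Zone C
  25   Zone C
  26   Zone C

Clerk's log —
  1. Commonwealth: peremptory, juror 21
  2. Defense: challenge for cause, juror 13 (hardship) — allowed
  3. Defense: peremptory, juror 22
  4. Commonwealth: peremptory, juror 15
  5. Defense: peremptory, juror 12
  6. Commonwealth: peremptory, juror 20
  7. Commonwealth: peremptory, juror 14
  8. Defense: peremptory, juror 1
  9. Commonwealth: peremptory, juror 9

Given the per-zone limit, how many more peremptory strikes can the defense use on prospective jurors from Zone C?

Defense peremptories so far: #22, #12, #1 — 3 of 8 used, 5 left overall.
Against Zone C: #1 — 1 used; per-zone cap 3 leaves 2.
Binding limit: min(5, 2) = 2.

2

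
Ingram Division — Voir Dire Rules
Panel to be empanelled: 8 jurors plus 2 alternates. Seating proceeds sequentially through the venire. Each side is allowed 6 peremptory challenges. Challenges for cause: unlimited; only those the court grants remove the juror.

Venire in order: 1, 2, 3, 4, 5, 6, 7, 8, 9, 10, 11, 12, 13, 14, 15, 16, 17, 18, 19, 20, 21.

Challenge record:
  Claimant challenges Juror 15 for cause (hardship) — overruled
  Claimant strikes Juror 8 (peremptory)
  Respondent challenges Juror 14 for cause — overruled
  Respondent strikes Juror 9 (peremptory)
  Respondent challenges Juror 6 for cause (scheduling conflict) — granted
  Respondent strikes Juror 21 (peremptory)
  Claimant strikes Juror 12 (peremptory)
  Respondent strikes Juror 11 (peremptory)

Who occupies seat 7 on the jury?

Removed: #6, #8, #9, #11, #12, #21. (#14, #15 stay — for-cause denied.)
Seating in order: seats 1–8 → #1, #2, #3, #4, #5, #7, #10, #13; alternates → #14, #15.
So seat 7 is #10.

10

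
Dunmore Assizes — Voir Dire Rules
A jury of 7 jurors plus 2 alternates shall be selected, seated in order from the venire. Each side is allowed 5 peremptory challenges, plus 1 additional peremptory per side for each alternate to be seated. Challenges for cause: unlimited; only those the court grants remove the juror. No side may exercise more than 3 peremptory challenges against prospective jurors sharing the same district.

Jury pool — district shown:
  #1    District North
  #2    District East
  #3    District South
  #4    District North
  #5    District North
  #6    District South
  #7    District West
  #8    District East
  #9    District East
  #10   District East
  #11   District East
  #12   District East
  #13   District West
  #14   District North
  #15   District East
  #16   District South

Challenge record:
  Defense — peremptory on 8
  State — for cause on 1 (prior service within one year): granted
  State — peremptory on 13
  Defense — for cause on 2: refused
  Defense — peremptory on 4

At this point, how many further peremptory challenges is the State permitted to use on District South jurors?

State peremptories so far: #13 — 1 of 7 used, 6 left overall.
Against District South: none yet — per-district cap 3 leaves 3.
Binding limit: min(6, 3) = 3.

3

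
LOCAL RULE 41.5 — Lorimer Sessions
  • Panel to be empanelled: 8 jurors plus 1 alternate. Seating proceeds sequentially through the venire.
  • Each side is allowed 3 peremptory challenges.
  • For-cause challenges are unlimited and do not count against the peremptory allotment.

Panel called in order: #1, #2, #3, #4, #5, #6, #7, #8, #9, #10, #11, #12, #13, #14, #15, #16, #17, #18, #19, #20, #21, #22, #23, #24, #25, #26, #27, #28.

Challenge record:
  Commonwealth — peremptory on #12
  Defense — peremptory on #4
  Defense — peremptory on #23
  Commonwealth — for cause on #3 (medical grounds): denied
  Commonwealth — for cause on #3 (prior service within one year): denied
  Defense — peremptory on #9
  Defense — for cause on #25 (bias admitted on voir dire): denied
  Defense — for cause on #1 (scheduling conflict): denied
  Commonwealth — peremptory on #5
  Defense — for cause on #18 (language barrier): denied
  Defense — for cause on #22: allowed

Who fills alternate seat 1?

Removed: #4, #5, #9, #12, #22, #23. (#1, #3, #18, #25 stay — for-cause denied.)
Seating in order: seats 1–8 → #1, #2, #3, #6, #7, #8, #10, #11; alternates → #13.
So alternate 1 is #13.

13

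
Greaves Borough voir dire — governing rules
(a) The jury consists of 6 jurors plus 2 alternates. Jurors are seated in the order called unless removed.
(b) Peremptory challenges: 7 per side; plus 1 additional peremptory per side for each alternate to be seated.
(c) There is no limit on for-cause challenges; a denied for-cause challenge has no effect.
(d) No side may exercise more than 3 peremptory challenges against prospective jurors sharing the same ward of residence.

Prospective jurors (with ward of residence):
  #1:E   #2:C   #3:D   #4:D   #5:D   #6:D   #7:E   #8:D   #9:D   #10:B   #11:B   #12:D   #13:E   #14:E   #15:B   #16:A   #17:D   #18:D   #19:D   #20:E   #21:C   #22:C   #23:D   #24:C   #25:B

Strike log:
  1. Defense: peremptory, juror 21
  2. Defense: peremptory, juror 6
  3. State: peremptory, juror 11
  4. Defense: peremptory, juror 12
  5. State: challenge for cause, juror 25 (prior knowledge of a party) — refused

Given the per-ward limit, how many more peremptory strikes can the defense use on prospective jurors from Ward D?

1

Defense peremptories so far: #21, #6, #12 — 3 of 9 used, 6 left overall.
Against Ward D: #6, #12 — 2 used; per-ward cap 3 leaves 1.
Binding limit: min(6, 1) = 1.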